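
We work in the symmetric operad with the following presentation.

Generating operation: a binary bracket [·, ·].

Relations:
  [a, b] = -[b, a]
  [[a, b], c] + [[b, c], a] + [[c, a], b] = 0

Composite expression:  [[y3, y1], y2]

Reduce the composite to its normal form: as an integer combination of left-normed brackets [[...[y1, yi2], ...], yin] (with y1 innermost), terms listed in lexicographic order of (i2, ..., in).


Antisymmetry and Jacobi reduce to y1-anchored left-normed brackets.
Composite bracket: [[y3, y1], y2]
Expanding via [a, b] = ab - ba: 4 signed words (2^2 = 4).
Words beginning with y1 determine it all:
  from y1y3y2, sign -1: term -[[y1, y3], y2]

-[[y1, y3], y2]


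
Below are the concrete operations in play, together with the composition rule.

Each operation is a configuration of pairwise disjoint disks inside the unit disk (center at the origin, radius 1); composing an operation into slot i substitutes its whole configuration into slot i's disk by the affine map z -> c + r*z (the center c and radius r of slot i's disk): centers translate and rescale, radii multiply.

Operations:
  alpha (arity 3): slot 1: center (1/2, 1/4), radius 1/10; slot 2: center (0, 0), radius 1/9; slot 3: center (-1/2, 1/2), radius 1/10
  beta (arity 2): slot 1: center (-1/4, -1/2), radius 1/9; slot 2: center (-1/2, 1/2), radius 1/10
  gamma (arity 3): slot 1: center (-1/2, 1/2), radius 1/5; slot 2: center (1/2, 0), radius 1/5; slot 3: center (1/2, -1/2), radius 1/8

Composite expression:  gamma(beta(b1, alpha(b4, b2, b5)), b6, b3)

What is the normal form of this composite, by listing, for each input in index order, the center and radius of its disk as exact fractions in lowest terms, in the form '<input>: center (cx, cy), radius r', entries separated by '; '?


Only the slot chain above each b matters under gamma; compose those maps.
b1 passes through 2 substitutions, ending at center (-11/20, 2/5), radius 1/45
b4 passes through 3 substitutions, ending at center (-59/100, 121/200), radius 1/500
b2 passes through 3 substitutions, ending at center (-3/5, 3/5), radius 1/450
b5 passes through 3 substitutions, ending at center (-61/100, 61/100), radius 1/500
b6 passes through 1 substitution, ending at center (1/2, 0), radius 1/5
b3 passes through 1 substitution, ending at center (1/2, -1/2), radius 1/8

b1: center (-11/20, 2/5), radius 1/45; b2: center (-3/5, 3/5), radius 1/450; b3: center (1/2, -1/2), radius 1/8; b4: center (-59/100, 121/200), radius 1/500; b5: center (-61/100, 61/100), radius 1/500; b6: center (1/2, 0), radius 1/5


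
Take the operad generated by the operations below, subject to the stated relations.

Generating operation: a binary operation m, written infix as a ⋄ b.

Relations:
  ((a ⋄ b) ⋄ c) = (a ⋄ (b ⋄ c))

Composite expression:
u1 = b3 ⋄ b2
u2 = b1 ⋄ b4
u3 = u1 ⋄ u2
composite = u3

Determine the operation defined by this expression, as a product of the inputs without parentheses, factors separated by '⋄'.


b3 ⋄ b2 ⋄ b1 ⋄ b4

Every regrouping of m is equal, so read the b-inputs in written order.
(b3 ⋄ b2) unparenthesizes to b3 ⋄ b2
(b1 ⋄ b4) unparenthesizes to b1 ⋄ b4
((b3 ⋄ b2) ⋄ (b1 ⋄ b4)) unparenthesizes to b3 ⋄ b2 ⋄ b1 ⋄ b4


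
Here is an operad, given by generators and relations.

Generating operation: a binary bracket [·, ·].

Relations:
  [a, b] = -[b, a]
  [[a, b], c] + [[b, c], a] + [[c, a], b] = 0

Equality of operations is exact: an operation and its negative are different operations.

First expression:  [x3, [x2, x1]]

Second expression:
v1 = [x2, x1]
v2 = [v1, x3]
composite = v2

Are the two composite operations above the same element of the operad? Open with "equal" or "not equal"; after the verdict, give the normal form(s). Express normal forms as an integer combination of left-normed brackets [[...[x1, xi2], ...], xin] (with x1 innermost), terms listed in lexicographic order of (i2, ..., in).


not equal — first [[x1, x2], x3], second -[[x1, x2], x3]

The first expression, normalized: [[x1, x2], x3]
The second expression, normalized: -[[x1, x2], x3]
The forms do not match — not equal.


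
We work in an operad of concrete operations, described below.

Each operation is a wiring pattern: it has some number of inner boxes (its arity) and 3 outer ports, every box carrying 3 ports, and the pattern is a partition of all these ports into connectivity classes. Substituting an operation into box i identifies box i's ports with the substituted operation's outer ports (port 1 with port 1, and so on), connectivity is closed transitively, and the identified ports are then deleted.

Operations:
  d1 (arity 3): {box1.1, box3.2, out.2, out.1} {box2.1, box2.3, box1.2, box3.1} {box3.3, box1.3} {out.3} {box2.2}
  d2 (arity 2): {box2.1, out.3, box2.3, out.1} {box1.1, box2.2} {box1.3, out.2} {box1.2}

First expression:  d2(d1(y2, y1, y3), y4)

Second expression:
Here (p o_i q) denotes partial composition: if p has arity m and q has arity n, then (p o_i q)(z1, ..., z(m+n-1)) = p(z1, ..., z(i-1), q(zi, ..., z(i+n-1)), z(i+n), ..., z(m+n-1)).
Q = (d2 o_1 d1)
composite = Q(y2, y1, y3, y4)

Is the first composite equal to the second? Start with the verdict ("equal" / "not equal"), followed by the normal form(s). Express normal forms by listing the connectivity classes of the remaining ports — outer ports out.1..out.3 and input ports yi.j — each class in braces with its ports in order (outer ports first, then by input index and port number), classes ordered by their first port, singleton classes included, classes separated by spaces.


equal — both sides give {out.1, out.3, y4.1, y4.3} {out.2} {y1.1, y1.3, y2.2, y3.1} {y1.2} {y2.1, y3.2, y4.2} {y2.3, y3.3}

Normal form of the first expression: {out.1, out.3, y4.1, y4.3} {out.2} {y1.1, y1.3, y2.2, y3.1} {y1.2} {y2.1, y3.2, y4.2} {y2.3, y3.3}
Normal form of the second expression: {out.1, out.3, y4.1, y4.3} {out.2} {y1.1, y1.3, y2.2, y3.1} {y1.2} {y2.1, y3.2, y4.2} {y2.3, y3.3}
Same normal form: equal.


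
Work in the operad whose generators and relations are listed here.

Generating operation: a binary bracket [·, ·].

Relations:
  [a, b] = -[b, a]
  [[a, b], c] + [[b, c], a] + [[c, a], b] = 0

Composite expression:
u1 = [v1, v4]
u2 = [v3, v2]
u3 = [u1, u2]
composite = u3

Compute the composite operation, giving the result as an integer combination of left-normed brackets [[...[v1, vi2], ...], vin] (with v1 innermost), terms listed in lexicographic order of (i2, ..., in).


-[[[v1, v4], v2], v3] + [[[v1, v4], v3], v2]

Expand each bracket as ab - ba; the v1-initial words give the coefficients.
Composite bracket: [[v1, v4], [v3, v2]]
Under [a, b] = ab - ba we get 8 signed associative words (2^3 = 8).
Words beginning with v1 determine it all:
  v1v4v2v3 (sign -1) contributes -[[[v1, v4], v2], v3]
  v1v4v3v2 (sign +1) contributes +[[[v1, v4], v3], v2]


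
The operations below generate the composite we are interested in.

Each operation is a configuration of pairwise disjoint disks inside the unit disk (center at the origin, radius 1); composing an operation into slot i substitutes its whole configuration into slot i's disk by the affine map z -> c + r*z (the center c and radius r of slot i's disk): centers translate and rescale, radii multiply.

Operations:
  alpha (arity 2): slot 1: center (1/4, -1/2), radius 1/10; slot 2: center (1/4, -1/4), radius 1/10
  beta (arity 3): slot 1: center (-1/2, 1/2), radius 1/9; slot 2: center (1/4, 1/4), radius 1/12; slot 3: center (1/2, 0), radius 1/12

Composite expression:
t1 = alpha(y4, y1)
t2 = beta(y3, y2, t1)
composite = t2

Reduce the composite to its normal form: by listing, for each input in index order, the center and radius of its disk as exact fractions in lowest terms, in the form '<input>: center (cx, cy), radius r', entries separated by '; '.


y1: center (25/48, -1/48), radius 1/120; y2: center (1/4, 1/4), radius 1/12; y3: center (-1/2, 1/2), radius 1/9; y4: center (25/48, -1/24), radius 1/120


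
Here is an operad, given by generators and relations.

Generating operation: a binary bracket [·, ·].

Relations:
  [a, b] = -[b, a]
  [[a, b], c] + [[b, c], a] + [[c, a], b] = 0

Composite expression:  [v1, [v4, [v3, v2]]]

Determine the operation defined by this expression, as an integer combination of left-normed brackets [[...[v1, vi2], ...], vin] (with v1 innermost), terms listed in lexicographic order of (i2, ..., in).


[[[v1, v2], v3], v4] - [[[v1, v3], v2], v4] - [[[v1, v4], v2], v3] + [[[v1, v4], v3], v2]

In the tensor algebra, words opening v1 carry the v1-anchored form.
Composite bracket: [v1, [v4, [v3, v2]]]
Applying ab - ba throughout gives 8 signed words (2^3 = 8).
Keep just the words that open with v1:
  sign of v1v2v3v4 is +1, so it contributes +[[[v1, v2], v3], v4]
  sign of v1v3v2v4 is -1, so it contributes -[[[v1, v3], v2], v4]
  sign of v1v4v2v3 is -1, so it contributes -[[[v1, v4], v2], v3]
  sign of v1v4v3v2 is +1, so it contributes +[[[v1, v4], v3], v2]


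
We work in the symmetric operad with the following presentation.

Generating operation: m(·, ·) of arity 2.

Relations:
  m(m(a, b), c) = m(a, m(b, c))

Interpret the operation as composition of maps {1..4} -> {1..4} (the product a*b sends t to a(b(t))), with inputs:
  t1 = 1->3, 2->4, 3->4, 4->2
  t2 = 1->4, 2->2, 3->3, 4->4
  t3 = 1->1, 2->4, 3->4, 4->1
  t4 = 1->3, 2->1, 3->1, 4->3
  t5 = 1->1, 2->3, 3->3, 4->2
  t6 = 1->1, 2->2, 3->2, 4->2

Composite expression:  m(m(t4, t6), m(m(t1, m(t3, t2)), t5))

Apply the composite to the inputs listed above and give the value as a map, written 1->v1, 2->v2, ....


m(t4, t6) = 1->3, 2->1, 3->1, 4->1
m(t3, t2) = 1->1, 2->4, 3->4, 4->1
m(t1, m(t3, t2)) = 1->3, 2->2, 3->2, 4->3
m(m(t1, m(t3, t2)), t5) = 1->3, 2->2, 3->2, 4->2
m(m(t4, t6), m(m(t1, m(t3, t2)), t5)) = 1->1, 2->1, 3->1, 4->1

1->1, 2->1, 3->1, 4->1


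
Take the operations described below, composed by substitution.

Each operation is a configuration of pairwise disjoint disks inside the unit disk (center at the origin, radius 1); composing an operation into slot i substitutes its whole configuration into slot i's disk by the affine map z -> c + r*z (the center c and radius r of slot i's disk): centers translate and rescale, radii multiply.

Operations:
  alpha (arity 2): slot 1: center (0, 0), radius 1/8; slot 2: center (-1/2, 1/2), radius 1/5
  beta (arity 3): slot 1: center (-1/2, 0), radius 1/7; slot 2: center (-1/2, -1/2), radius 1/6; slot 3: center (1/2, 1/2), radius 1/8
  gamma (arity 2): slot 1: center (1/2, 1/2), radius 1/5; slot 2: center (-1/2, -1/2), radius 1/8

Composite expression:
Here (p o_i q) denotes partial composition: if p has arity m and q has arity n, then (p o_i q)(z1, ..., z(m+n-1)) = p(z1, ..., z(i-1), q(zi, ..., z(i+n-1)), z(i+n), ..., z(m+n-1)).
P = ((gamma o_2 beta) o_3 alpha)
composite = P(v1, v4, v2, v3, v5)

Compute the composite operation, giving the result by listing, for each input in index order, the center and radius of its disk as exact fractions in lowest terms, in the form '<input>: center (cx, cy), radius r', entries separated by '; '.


Nesting under gamma composes maps z -> c + r*z down each v-path.
input v1: composing its 1 substitution step yields center (1/2, 1/2), radius 1/5
input v4: composing its 2 substitution steps yields center (-9/16, -1/2), radius 1/56
input v2: composing its 3 substitution steps yields center (-9/16, -9/16), radius 1/384
input v3: composing its 3 substitution steps yields center (-55/96, -53/96), radius 1/240
input v5: composing its 2 substitution steps yields center (-7/16, -7/16), radius 1/64

v1: center (1/2, 1/2), radius 1/5; v2: center (-9/16, -9/16), radius 1/384; v3: center (-55/96, -53/96), radius 1/240; v4: center (-9/16, -1/2), radius 1/56; v5: center (-7/16, -7/16), radius 1/64


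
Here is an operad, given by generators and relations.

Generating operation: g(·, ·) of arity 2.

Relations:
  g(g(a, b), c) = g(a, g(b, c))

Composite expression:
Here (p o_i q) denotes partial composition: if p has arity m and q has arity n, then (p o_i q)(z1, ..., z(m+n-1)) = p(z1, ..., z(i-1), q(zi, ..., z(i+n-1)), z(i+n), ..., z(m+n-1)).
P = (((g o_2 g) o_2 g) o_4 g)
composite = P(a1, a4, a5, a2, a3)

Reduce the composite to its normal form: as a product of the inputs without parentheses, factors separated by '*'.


a1 * a4 * a5 * a2 * a3

Key point: g is associative — brackets drop, the a-order remains.
g(a4, a5) reduces to a4 * a5
g(a2, a3) reduces to a2 * a3
g(g(a4, a5), g(a2, a3)) reduces to a4 * a5 * a2 * a3
g(a1, g(g(a4, a5), g(a2, a3))) reduces to a1 * a4 * a5 * a2 * a3


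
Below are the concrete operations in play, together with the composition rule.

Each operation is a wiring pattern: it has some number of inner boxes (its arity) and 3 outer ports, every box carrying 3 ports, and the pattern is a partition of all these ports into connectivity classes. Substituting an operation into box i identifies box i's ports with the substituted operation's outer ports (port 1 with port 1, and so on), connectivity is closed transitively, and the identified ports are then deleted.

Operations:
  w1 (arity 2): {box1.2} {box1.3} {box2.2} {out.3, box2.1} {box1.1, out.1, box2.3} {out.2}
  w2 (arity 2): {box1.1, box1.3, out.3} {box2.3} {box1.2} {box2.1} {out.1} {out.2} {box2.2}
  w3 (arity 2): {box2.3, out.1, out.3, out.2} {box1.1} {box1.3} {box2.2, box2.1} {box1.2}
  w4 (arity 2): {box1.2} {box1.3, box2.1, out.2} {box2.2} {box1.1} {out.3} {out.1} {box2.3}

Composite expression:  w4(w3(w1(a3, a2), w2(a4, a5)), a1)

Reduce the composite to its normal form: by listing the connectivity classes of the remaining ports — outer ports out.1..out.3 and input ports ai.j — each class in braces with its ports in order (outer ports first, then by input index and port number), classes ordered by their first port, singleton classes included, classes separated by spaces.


{out.1} {out.2, a1.1, a4.1, a4.3} {out.3} {a1.2} {a1.3} {a2.1} {a2.2} {a2.3, a3.1} {a3.2} {a3.3} {a4.2} {a5.1} {a5.2} {a5.3}

Substituting into w4 glues patterns; closure does the rest.
w1 over (a3, a2) gives {out.1, a2.3, a3.1} {out.2} {out.3, a2.1} {a2.2} {a3.2} {a3.3}, out.j being that stage's outer ports
w2 over (a4, a5) gives {out.1} {out.2} {out.3, a4.1, a4.3} {a4.2} {a5.1} {a5.2} {a5.3}, out.j being that stage's outer ports
w3 over (a3, a2, a4, a5) gives {out.1, out.2, out.3, a4.1, a4.3} {a2.1} {a2.2} {a2.3, a3.1} {a3.2} {a3.3} {a4.2} {a5.1} {a5.2} {a5.3}, out.j being that stage's outer ports
w4 over (a3, a2, a4, a5, a1) gives {out.1} {out.2, a1.1, a4.1, a4.3} {out.3} {a1.2} {a1.3} {a2.1} {a2.2} {a2.3, a3.1} {a3.2} {a3.3} {a4.2} {a5.1} {a5.2} {a5.3}, out.j being that stage's outer ports


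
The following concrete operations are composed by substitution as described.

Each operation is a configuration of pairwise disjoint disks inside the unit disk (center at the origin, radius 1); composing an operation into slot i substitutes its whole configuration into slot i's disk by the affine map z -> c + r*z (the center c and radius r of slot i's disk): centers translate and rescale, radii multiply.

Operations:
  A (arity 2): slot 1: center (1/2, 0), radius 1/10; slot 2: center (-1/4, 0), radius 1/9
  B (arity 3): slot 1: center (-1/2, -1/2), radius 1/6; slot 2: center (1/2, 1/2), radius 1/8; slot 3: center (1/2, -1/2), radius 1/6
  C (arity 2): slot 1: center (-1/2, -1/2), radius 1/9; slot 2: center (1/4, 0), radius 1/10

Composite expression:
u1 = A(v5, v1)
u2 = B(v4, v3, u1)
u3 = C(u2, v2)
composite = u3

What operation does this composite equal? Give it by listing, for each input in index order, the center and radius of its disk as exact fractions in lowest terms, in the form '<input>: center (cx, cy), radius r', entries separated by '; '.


v1: center (-97/216, -5/9), radius 1/486; v2: center (1/4, 0), radius 1/10; v3: center (-4/9, -4/9), radius 1/72; v4: center (-5/9, -5/9), radius 1/54; v5: center (-47/108, -5/9), radius 1/540

Only the slot chain above each v matters under C; compose those maps.
for v4, the 2-step affine chain lands on center (-5/9, -5/9), radius 1/54
for v3, the 2-step affine chain lands on center (-4/9, -4/9), radius 1/72
for v5, the 3-step affine chain lands on center (-47/108, -5/9), radius 1/540
for v1, the 3-step affine chain lands on center (-97/216, -5/9), radius 1/486
for v2, the 1-step affine chain lands on center (1/4, 0), radius 1/10


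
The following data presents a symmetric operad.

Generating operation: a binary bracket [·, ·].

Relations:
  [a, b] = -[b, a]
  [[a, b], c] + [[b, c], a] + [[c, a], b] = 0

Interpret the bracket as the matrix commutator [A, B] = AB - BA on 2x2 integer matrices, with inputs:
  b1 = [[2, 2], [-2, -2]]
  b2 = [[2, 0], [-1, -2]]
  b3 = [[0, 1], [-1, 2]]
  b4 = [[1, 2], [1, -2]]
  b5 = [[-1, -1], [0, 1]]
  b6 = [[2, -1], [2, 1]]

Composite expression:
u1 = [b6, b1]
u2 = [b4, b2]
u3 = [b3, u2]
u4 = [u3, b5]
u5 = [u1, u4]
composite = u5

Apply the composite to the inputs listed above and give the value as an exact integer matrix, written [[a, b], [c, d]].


[[-636, -384], [216, 636]]


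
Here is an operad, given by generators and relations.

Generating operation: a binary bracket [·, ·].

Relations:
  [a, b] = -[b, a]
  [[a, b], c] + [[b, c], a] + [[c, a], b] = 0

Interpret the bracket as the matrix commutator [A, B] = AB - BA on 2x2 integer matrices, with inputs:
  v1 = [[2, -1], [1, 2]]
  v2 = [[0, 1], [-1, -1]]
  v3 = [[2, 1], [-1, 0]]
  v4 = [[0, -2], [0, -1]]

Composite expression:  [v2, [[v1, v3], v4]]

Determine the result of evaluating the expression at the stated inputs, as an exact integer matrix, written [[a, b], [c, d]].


[[0, -10], [-10, 0]]

[v1, v3] = [[0, 2], [2, 0]]
[[v1, v3], v4] = [[4, -2], [2, -4]]
[v2, [[v1, v3], v4]] = [[0, -10], [-10, 0]]


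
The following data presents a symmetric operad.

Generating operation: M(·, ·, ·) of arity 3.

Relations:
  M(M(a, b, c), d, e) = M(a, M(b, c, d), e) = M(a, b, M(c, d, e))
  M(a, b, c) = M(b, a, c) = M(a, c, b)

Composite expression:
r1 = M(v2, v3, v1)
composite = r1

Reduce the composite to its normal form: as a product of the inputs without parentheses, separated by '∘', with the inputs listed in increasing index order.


v1 ∘ v2 ∘ v3

Reordering under M is free, so list the v-inputs canonically.
M(v2, v3, v1) reduces to v2 ∘ v3 ∘ v1
sorting the factors by input index: v1 ∘ v2 ∘ v3


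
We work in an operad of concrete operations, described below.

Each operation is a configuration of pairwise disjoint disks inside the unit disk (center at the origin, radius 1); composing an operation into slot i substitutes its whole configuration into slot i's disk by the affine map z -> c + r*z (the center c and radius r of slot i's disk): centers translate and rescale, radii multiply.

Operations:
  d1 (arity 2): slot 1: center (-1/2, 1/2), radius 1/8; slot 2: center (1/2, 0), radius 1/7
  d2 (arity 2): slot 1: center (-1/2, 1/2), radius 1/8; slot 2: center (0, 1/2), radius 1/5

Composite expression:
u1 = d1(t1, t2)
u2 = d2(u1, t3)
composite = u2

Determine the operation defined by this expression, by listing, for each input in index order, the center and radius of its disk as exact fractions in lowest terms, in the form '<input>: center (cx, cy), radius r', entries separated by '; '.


Only the slot chain above each t matters under d2; compose those maps.
for t1, the 2-step affine chain lands on center (-9/16, 9/16), radius 1/64
for t2, the 2-step affine chain lands on center (-7/16, 1/2), radius 1/56
for t3, the 1-step affine chain lands on center (0, 1/2), radius 1/5

t1: center (-9/16, 9/16), radius 1/64; t2: center (-7/16, 1/2), radius 1/56; t3: center (0, 1/2), radius 1/5


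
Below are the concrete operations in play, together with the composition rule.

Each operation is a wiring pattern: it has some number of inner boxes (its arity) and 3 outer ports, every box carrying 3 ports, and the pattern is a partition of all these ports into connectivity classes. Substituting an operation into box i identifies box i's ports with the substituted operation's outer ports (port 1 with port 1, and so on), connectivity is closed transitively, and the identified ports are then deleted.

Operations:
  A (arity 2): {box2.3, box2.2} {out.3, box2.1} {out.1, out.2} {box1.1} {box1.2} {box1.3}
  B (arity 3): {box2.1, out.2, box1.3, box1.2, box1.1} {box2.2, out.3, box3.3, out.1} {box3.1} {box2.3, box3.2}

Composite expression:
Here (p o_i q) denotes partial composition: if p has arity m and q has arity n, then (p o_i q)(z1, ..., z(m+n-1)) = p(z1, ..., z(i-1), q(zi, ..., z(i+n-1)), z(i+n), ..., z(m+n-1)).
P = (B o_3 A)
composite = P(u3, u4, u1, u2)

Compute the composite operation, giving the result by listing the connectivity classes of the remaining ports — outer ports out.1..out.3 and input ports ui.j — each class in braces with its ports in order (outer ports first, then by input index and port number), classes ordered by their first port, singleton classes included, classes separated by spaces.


Substituting into B glues patterns; closure does the rest.
composing A on (u1, u2), with out.j its own outer ports: {out.1, out.2} {out.3, u2.1} {u1.1} {u1.2} {u1.3} {u2.2, u2.3}
composing B on (u3, u4, u1, u2), with out.j its own outer ports: {out.1, out.3, u2.1, u4.2} {out.2, u3.1, u3.2, u3.3, u4.1} {u1.1} {u1.2} {u1.3} {u2.2, u2.3} {u4.3}

{out.1, out.3, u2.1, u4.2} {out.2, u3.1, u3.2, u3.3, u4.1} {u1.1} {u1.2} {u1.3} {u2.2, u2.3} {u4.3}


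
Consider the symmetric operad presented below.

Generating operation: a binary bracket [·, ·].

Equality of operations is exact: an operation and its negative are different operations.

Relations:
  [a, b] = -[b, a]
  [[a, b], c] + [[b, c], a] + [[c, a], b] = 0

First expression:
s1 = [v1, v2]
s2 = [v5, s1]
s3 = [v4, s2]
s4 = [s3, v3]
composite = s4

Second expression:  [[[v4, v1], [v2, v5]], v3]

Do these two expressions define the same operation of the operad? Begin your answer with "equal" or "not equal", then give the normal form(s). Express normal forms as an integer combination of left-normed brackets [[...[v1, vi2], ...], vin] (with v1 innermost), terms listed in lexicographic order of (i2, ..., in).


not equal; the first gives [[[[v1, v2], v5], v4], v3] and the second -[[[[v1, v4], v2], v5], v3] + [[[[v1, v4], v5], v2], v3]

In normal form, the first expression is [[[[v1, v2], v5], v4], v3]
In normal form, the second expression is -[[[[v1, v4], v2], v5], v3] + [[[[v1, v4], v5], v2], v3]
Different reductions; not equal.


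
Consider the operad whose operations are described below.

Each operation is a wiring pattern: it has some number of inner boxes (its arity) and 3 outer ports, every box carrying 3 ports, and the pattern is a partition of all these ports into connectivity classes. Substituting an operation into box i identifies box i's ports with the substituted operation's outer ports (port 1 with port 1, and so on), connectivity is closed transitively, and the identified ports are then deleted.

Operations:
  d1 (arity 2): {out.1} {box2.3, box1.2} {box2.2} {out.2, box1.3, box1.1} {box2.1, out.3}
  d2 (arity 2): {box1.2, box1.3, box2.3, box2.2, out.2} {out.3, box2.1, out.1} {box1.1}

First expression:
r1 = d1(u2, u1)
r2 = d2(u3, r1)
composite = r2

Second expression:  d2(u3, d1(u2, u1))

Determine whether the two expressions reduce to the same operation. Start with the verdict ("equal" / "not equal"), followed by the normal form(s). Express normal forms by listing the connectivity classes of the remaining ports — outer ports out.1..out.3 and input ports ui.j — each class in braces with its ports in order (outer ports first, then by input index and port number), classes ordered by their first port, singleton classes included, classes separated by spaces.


The first composite normalizes to {out.1, out.3} {out.2, u1.1, u2.1, u2.3, u3.2, u3.3} {u1.2} {u1.3, u2.2} {u3.1}
The second composite normalizes to {out.1, out.3} {out.2, u1.1, u2.1, u2.3, u3.2, u3.3} {u1.2} {u1.3, u2.2} {u3.1}
The forms coincide; equal.

equal; both compose to {out.1, out.3} {out.2, u1.1, u2.1, u2.3, u3.2, u3.3} {u1.2} {u1.3, u2.2} {u3.1}


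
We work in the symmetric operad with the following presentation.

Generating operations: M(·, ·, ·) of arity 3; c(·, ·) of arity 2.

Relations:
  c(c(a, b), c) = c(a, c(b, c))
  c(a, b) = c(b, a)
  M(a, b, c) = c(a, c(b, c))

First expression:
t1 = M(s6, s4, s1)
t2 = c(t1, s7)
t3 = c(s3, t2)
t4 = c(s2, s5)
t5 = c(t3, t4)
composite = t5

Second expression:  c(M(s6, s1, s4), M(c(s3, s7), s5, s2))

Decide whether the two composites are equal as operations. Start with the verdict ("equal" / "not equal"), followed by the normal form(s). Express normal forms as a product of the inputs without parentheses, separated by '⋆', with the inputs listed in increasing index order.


Reducing the first expression gives s1 ⋆ s2 ⋆ s3 ⋆ s4 ⋆ s5 ⋆ s6 ⋆ s7
Reducing the second expression gives s1 ⋆ s2 ⋆ s3 ⋆ s4 ⋆ s5 ⋆ s6 ⋆ s7
The forms coincide; equal.

equal — both sides give s1 ⋆ s2 ⋆ s3 ⋆ s4 ⋆ s5 ⋆ s6 ⋆ s7


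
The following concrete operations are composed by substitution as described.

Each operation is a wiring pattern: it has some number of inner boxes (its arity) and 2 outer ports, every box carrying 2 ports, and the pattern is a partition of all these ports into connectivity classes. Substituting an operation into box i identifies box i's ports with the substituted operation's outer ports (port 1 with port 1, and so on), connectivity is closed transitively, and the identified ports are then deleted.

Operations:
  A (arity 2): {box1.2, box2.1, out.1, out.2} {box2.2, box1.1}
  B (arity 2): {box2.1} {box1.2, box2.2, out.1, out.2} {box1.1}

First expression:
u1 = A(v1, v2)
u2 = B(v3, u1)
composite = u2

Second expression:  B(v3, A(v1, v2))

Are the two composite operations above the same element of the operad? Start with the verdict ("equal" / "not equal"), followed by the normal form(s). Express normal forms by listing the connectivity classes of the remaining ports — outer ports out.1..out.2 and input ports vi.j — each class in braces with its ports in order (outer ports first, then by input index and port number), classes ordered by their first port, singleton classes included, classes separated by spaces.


equal — both sides give {out.1, out.2, v1.2, v2.1, v3.2} {v1.1, v2.2} {v3.1}

The first expression, normalized: {out.1, out.2, v1.2, v2.1, v3.2} {v1.1, v2.2} {v3.1}
The second expression, normalized: {out.1, out.2, v1.2, v2.1, v3.2} {v1.1, v2.2} {v3.1}
The forms coincide; equal.


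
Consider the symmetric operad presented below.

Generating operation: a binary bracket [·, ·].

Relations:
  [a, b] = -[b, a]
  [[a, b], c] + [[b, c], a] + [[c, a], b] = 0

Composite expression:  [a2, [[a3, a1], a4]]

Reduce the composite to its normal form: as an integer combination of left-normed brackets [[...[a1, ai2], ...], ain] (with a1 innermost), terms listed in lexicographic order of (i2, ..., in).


[[[a1, a3], a4], a2]

Left-normed coefficients sit on the a1-initial expansion words.
Composite bracket: [a2, [[a3, a1], a4]]
Each bracket splits as ab - ba, giving 8 signed words (2^3 = 8).
The a1-initial words carry the normal form:
  from a1a3a4a2, sign +1: term +[[[a1, a3], a4], a2]


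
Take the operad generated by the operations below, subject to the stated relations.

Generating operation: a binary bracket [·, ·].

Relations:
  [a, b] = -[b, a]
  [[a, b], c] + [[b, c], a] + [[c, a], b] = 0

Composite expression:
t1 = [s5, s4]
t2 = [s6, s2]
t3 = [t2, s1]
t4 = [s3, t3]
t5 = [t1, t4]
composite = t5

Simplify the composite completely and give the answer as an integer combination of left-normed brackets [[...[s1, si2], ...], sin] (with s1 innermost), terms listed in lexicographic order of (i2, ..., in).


-[[[[[s1, s2], s6], s3], s4], s5] + [[[[[s1, s2], s6], s3], s5], s4] + [[[[[s1, s6], s2], s3], s4], s5] - [[[[[s1, s6], s2], s3], s5], s4]


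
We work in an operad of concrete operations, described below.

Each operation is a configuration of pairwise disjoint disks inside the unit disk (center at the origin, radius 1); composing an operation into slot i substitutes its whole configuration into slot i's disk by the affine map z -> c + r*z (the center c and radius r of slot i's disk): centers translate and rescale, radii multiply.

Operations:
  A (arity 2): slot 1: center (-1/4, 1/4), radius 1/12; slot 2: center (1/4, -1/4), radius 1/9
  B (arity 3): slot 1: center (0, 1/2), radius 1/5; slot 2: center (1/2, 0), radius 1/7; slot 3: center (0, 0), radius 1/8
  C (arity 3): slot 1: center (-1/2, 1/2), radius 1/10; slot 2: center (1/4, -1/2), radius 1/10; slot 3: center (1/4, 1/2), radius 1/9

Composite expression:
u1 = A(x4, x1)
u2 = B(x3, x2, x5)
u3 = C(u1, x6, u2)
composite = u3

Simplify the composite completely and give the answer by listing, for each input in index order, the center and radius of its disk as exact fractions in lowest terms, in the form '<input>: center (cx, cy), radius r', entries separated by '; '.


x1: center (-19/40, 19/40), radius 1/90; x2: center (11/36, 1/2), radius 1/63; x3: center (1/4, 5/9), radius 1/45; x4: center (-21/40, 21/40), radius 1/120; x5: center (1/4, 1/2), radius 1/72; x6: center (1/4, -1/2), radius 1/10

Follow each x-input down from C: c' goes to c + r*c', radius to r*r'.
x4: after 2 affine steps, its disk has center (-21/40, 21/40), radius 1/120
x1: after 2 affine steps, its disk has center (-19/40, 19/40), radius 1/90
x6: after 1 affine step, its disk has center (1/4, -1/2), radius 1/10
x3: after 2 affine steps, its disk has center (1/4, 5/9), radius 1/45
x2: after 2 affine steps, its disk has center (11/36, 1/2), radius 1/63
x5: after 2 affine steps, its disk has center (1/4, 1/2), radius 1/72


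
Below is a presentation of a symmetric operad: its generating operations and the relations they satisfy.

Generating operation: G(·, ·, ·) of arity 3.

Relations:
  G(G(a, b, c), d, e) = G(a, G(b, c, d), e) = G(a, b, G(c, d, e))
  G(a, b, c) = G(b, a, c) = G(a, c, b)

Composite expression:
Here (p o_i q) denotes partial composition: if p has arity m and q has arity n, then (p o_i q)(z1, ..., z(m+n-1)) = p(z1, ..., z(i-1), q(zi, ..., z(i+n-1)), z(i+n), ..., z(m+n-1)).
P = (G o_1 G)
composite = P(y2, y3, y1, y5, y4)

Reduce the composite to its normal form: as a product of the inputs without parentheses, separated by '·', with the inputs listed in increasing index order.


y1 · y2 · y3 · y4 · y5

Both nesting and order wash out for G; what remains is which y's occur.
G(y2, y3, y1) reduces to y2 · y3 · y1
G(G(y2, y3, y1), y5, y4) reduces to y2 · y3 · y1 · y5 · y4
putting the inputs in ascending order: y1 · y2 · y3 · y4 · y5


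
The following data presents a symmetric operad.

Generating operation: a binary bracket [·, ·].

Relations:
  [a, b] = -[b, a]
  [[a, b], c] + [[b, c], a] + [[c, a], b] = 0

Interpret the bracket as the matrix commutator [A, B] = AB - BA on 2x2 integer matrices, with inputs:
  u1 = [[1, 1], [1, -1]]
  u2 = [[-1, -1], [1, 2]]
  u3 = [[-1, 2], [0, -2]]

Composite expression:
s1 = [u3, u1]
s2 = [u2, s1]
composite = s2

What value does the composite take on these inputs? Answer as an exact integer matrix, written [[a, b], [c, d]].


[[4, 13], [1, -4]]

[u3, u1] = [[2, -3], [-1, -2]]
[u2, [u3, u1]] = [[4, 13], [1, -4]]


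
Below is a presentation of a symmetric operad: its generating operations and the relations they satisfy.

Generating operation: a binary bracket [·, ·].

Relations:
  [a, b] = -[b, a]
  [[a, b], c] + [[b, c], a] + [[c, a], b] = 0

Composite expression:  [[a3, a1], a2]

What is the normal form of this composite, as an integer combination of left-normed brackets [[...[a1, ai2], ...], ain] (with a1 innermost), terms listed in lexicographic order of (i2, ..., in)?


-[[a1, a3], a2]

Antisymmetry and Jacobi reduce to a1-anchored left-normed brackets.
Composite bracket: [[a3, a1], a2]
Full expansion: 4 signed words from ab - ba (2^2 = 4).
Coefficients come from the a1-initial words:
  a1a3a2 appears with sign -1, giving the term -[[a1, a3], a2]


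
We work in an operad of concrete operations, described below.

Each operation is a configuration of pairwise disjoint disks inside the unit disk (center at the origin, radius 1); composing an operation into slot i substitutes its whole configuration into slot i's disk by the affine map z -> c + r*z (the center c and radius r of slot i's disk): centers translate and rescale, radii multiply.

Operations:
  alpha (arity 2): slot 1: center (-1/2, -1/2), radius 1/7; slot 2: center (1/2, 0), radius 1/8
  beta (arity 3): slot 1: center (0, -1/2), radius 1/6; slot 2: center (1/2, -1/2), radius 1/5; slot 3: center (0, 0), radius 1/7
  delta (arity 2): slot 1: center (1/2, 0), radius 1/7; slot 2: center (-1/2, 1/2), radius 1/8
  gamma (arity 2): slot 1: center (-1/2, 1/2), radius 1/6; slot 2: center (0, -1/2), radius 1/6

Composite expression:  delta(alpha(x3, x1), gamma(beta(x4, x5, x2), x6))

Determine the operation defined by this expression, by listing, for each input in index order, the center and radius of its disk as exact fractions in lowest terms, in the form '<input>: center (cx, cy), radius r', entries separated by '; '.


x1: center (4/7, 0), radius 1/56; x2: center (-9/16, 9/16), radius 1/336; x3: center (3/7, -1/14), radius 1/49; x4: center (-9/16, 53/96), radius 1/288; x5: center (-53/96, 53/96), radius 1/240; x6: center (-1/2, 7/16), radius 1/48

Each x-disk chains the slot maps above it in delta; radii multiply.
x3: after 2 affine steps, its disk has center (3/7, -1/14), radius 1/49
x1: after 2 affine steps, its disk has center (4/7, 0), radius 1/56
x4: after 3 affine steps, its disk has center (-9/16, 53/96), radius 1/288
x5: after 3 affine steps, its disk has center (-53/96, 53/96), radius 1/240
x2: after 3 affine steps, its disk has center (-9/16, 9/16), radius 1/336
x6: after 2 affine steps, its disk has center (-1/2, 7/16), radius 1/48


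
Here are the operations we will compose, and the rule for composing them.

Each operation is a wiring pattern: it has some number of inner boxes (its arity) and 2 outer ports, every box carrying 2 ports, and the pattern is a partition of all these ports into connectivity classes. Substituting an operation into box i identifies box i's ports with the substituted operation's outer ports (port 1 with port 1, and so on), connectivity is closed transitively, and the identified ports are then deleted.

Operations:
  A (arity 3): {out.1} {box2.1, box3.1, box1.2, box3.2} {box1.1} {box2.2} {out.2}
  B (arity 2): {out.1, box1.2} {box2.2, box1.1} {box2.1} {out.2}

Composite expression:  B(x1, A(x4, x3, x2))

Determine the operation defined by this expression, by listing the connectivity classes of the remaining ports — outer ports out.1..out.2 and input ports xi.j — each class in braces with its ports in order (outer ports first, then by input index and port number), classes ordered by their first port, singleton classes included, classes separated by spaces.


{out.1, x1.2} {out.2} {x1.1} {x2.1, x2.2, x3.1, x4.2} {x3.2} {x4.1}

Substituting into B glues patterns; closure does the rest.
A over (x4, x3, x2) gives {out.1} {out.2} {x2.1, x2.2, x3.1, x4.2} {x3.2} {x4.1}, out.j being that stage's outer ports
B over (x1, x4, x3, x2) gives {out.1, x1.2} {out.2} {x1.1} {x2.1, x2.2, x3.1, x4.2} {x3.2} {x4.1}, out.j being that stage's outer ports


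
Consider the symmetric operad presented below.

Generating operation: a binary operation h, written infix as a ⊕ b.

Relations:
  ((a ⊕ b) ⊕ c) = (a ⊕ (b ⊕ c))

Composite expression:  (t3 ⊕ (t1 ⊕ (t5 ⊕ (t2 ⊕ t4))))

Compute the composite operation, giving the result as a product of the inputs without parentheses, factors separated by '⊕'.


t3 ⊕ t1 ⊕ t5 ⊕ t2 ⊕ t4


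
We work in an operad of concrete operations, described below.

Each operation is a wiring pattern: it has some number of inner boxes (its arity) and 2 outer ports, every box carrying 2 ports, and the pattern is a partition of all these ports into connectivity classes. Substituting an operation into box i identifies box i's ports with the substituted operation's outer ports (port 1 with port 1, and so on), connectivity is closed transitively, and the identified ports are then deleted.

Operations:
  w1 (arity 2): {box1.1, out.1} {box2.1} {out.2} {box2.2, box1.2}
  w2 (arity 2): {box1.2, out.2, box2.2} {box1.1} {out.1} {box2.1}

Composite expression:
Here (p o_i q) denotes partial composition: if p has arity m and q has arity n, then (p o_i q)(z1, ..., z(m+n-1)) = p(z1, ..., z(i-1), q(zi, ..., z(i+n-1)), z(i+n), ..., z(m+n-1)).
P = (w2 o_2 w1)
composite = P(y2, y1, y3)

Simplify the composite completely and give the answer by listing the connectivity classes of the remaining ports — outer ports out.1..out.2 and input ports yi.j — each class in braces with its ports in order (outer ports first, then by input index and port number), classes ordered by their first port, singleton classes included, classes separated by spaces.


{out.1} {out.2, y2.2} {y1.1} {y1.2, y3.2} {y2.1} {y3.1}


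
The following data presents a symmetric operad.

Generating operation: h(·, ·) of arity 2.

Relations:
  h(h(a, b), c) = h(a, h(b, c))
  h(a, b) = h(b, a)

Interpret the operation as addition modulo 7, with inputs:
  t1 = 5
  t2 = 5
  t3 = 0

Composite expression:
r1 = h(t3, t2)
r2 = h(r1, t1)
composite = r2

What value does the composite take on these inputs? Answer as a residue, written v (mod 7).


3 (mod 7)

h(t3, t2) = 5
h(h(t3, t2), t1) = 3


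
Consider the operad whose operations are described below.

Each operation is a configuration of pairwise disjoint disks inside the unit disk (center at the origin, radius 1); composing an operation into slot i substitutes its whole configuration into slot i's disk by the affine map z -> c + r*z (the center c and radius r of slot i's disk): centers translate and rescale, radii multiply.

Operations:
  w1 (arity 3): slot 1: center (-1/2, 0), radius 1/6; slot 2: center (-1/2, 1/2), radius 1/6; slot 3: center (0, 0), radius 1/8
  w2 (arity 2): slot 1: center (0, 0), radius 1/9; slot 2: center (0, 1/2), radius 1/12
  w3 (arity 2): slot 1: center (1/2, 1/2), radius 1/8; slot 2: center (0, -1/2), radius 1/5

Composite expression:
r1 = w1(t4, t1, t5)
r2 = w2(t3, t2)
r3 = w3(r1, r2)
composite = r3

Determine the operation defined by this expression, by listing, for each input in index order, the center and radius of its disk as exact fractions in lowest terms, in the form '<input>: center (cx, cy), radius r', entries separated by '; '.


Affine substitution under w3: radii multiply and t-centers shift.
input t4: composing its 2 substitution steps yields center (7/16, 1/2), radius 1/48
input t1: composing its 2 substitution steps yields center (7/16, 9/16), radius 1/48
input t5: composing its 2 substitution steps yields center (1/2, 1/2), radius 1/64
input t3: composing its 2 substitution steps yields center (0, -1/2), radius 1/45
input t2: composing its 2 substitution steps yields center (0, -2/5), radius 1/60

t1: center (7/16, 9/16), radius 1/48; t2: center (0, -2/5), radius 1/60; t3: center (0, -1/2), radius 1/45; t4: center (7/16, 1/2), radius 1/48; t5: center (1/2, 1/2), radius 1/64


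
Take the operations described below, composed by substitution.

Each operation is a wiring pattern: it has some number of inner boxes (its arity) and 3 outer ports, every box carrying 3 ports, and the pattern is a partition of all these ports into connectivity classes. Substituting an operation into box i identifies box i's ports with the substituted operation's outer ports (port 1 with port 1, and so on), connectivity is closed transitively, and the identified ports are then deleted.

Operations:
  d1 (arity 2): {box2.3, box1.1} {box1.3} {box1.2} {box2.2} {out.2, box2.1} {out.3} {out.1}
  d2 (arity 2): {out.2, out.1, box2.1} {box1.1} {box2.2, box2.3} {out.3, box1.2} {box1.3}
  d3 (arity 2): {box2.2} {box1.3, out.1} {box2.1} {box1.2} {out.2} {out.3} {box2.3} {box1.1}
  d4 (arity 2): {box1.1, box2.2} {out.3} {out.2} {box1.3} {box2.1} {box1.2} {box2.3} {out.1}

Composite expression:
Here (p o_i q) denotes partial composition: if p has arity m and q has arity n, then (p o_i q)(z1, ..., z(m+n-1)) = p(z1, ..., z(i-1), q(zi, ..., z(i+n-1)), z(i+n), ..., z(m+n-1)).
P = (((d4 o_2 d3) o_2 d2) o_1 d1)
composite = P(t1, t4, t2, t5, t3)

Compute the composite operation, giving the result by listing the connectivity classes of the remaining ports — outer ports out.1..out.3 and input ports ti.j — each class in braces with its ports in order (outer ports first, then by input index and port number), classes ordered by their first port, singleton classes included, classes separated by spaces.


Two ports join when wires chain via d4-identified ports.
stage d1: inputs (t1, t4), connectivity {out.1} {out.2, t4.1} {out.3} {t1.1, t4.3} {t1.2} {t1.3} {t4.2}, out.j its boundary
stage d2: inputs (t2, t5), connectivity {out.1, out.2, t5.1} {out.3, t2.2} {t2.1} {t2.3} {t5.2, t5.3}, out.j its boundary
stage d3: inputs (t2, t5, t3), connectivity {out.1, t2.2} {out.2} {out.3} {t2.1} {t2.3} {t3.1} {t3.2} {t3.3} {t5.1} {t5.2, t5.3}, out.j its boundary
stage d4: inputs (t1, t4, t2, t5, t3), connectivity {out.1} {out.2} {out.3} {t1.1, t4.3} {t1.2} {t1.3} {t2.1} {t2.2} {t2.3} {t3.1} {t3.2} {t3.3} {t4.1} {t4.2} {t5.1} {t5.2, t5.3}, out.j its boundary

{out.1} {out.2} {out.3} {t1.1, t4.3} {t1.2} {t1.3} {t2.1} {t2.2} {t2.3} {t3.1} {t3.2} {t3.3} {t4.1} {t4.2} {t5.1} {t5.2, t5.3}
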